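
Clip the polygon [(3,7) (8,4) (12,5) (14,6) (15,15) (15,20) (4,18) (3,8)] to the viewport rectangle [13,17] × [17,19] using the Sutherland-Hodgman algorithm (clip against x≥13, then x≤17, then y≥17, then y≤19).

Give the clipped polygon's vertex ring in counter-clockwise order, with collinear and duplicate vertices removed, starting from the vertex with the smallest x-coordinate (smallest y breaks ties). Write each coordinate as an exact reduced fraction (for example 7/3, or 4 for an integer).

Clipped polygon: [(13,17) (15,17) (15,19) (13,19)]

1. After x ≥ 13: [(13,11/2) (14,6) (15,15) (15,20) (13,216/11)]
2. After x ≤ 17: [(13,11/2) (14,6) (15,15) (15,20) (13,216/11)]
3. After y ≥ 17: [(13,17) (15,17) (15,20) (13,216/11)]
4. After y ≤ 19: [(13,19) (13,17) (15,17) (15,19)]
5. Canonical ring: [(13,17) (15,17) (15,19) (13,19)]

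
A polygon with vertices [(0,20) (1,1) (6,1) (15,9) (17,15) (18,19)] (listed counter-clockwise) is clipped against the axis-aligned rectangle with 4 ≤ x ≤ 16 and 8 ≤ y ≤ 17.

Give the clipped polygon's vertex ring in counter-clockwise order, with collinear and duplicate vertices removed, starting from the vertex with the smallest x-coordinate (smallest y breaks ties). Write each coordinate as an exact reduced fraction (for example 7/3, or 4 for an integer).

Clipped polygon: [(4,8) (111/8,8) (15,9) (16,12) (16,17) (4,17)]

1. After x ≥ 4: [(4,178/9) (4,1) (6,1) (15,9) (17,15) (18,19)]
2. After x ≤ 16: [(16,172/9) (4,178/9) (4,1) (6,1) (15,9) (16,12)]
3. After y ≥ 8: [(16,172/9) (4,178/9) (4,8) (111/8,8) (15,9) (16,12)]
4. After y ≤ 17: [(16,17) (4,17) (4,8) (111/8,8) (15,9) (16,12)]
5. Canonical ring: [(4,8) (111/8,8) (15,9) (16,12) (16,17) (4,17)]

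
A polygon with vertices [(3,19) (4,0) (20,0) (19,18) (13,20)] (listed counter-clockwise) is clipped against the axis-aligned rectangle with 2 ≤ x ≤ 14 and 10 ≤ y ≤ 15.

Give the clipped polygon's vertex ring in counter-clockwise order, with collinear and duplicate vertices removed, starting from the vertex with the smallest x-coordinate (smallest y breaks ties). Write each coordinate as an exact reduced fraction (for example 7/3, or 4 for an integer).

Clipped polygon: [(61/19,15) (66/19,10) (14,10) (14,15)]

1. After x ≥ 2: [(3,19) (4,0) (20,0) (19,18) (13,20)]
2. After x ≤ 14: [(3,19) (4,0) (14,0) (14,59/3) (13,20)]
3. After y ≥ 10: [(3,19) (66/19,10) (14,10) (14,59/3) (13,20)]
4. After y ≤ 15: [(61/19,15) (66/19,10) (14,10) (14,15)]
5. Canonical ring: [(61/19,15) (66/19,10) (14,10) (14,15)]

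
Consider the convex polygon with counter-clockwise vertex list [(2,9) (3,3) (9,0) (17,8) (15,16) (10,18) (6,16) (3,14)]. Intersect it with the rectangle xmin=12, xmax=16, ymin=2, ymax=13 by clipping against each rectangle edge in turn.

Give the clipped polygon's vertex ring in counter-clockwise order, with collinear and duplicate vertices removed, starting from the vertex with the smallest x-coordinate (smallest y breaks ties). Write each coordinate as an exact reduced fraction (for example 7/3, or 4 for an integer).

1. After x ≥ 12: [(12,3) (17,8) (15,16) (12,86/5)]
2. After x ≤ 16: [(12,3) (16,7) (16,12) (15,16) (12,86/5)]
3. After y ≥ 2: [(12,3) (16,7) (16,12) (15,16) (12,86/5)]
4. After y ≤ 13: [(12,13) (12,3) (16,7) (16,12) (63/4,13)]
5. Canonical ring: [(12,3) (16,7) (16,12) (63/4,13) (12,13)]

Clipped polygon: [(12,3) (16,7) (16,12) (63/4,13) (12,13)]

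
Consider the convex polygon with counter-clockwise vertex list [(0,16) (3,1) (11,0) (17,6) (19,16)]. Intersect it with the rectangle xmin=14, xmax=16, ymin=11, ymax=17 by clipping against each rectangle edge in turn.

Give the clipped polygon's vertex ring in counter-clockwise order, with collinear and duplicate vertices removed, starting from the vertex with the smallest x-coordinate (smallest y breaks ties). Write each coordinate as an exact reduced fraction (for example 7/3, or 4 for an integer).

1. After x ≥ 14: [(14,16) (14,3) (17,6) (19,16)]
2. After x ≤ 16: [(16,16) (14,16) (14,3) (16,5)]
3. After y ≥ 11: [(16,11) (16,16) (14,16) (14,11)]
4. After y ≤ 17: [(16,11) (16,16) (14,16) (14,11)]
5. Canonical ring: [(14,11) (16,11) (16,16) (14,16)]

Clipped polygon: [(14,11) (16,11) (16,16) (14,16)]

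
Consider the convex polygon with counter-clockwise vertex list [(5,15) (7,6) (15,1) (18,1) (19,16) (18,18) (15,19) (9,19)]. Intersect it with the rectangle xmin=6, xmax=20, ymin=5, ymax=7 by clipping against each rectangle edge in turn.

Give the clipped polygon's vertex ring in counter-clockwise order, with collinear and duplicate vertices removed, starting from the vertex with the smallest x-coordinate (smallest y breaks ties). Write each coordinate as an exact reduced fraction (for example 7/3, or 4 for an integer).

Clipped polygon: [(61/9,7) (7,6) (43/5,5) (274/15,5) (92/5,7)]

1. After x ≥ 6: [(6,16) (6,21/2) (7,6) (15,1) (18,1) (19,16) (18,18) (15,19) (9,19)]
2. After x ≤ 20: [(6,16) (6,21/2) (7,6) (15,1) (18,1) (19,16) (18,18) (15,19) (9,19)]
3. After y ≥ 5: [(6,16) (6,21/2) (7,6) (43/5,5) (274/15,5) (19,16) (18,18) (15,19) (9,19)]
4. After y ≤ 7: [(61/9,7) (7,6) (43/5,5) (274/15,5) (92/5,7)]
5. Canonical ring: [(61/9,7) (7,6) (43/5,5) (274/15,5) (92/5,7)]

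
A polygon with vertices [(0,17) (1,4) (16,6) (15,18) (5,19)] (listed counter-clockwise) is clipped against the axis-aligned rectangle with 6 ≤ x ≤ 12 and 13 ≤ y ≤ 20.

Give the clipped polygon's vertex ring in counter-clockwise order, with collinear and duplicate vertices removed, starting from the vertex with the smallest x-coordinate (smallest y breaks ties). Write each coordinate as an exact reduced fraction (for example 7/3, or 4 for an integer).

Clipped polygon: [(6,13) (12,13) (12,183/10) (6,189/10)]

1. After x ≥ 6: [(6,14/3) (16,6) (15,18) (6,189/10)]
2. After x ≤ 12: [(6,14/3) (12,82/15) (12,183/10) (6,189/10)]
3. After y ≥ 13: [(6,13) (12,13) (12,183/10) (6,189/10)]
4. After y ≤ 20: [(6,13) (12,13) (12,183/10) (6,189/10)]
5. Canonical ring: [(6,13) (12,13) (12,183/10) (6,189/10)]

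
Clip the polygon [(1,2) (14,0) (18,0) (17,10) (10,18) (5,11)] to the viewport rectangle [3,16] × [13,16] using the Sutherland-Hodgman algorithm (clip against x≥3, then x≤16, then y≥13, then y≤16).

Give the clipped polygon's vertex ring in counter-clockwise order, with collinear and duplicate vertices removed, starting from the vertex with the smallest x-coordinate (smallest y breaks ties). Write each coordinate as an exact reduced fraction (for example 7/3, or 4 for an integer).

Clipped polygon: [(45/7,13) (115/8,13) (47/4,16) (60/7,16)]

1. After x ≥ 3: [(3,13/2) (3,22/13) (14,0) (18,0) (17,10) (10,18) (5,11)]
2. After x ≤ 16: [(3,13/2) (3,22/13) (14,0) (16,0) (16,78/7) (10,18) (5,11)]
3. After y ≥ 13: [(115/8,13) (10,18) (45/7,13)]
4. After y ≤ 16: [(115/8,13) (47/4,16) (60/7,16) (45/7,13)]
5. Canonical ring: [(45/7,13) (115/8,13) (47/4,16) (60/7,16)]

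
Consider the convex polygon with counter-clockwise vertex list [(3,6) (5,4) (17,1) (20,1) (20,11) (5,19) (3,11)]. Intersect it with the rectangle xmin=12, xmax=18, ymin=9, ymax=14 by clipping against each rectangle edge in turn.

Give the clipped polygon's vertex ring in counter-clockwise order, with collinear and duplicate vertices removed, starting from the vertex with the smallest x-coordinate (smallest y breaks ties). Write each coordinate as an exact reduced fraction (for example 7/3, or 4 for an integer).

1. After x ≥ 12: [(12,9/4) (17,1) (20,1) (20,11) (12,229/15)]
2. After x ≤ 18: [(12,9/4) (17,1) (18,1) (18,181/15) (12,229/15)]
3. After y ≥ 9: [(12,9) (18,9) (18,181/15) (12,229/15)]
4. After y ≤ 14: [(12,14) (12,9) (18,9) (18,181/15) (115/8,14)]
5. Canonical ring: [(12,9) (18,9) (18,181/15) (115/8,14) (12,14)]

Clipped polygon: [(12,9) (18,9) (18,181/15) (115/8,14) (12,14)]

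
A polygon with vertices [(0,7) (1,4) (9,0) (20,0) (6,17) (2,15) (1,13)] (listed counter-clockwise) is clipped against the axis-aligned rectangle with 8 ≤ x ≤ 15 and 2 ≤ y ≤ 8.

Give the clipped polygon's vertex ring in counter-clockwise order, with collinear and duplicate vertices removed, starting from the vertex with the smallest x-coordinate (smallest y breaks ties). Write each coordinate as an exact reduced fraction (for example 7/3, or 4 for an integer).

Clipped polygon: [(8,2) (15,2) (15,85/14) (228/17,8) (8,8)]

1. After x ≥ 8: [(8,1/2) (9,0) (20,0) (8,102/7)]
2. After x ≤ 15: [(8,1/2) (9,0) (15,0) (15,85/14) (8,102/7)]
3. After y ≥ 2: [(8,2) (15,2) (15,85/14) (8,102/7)]
4. After y ≤ 8: [(8,8) (8,2) (15,2) (15,85/14) (228/17,8)]
5. Canonical ring: [(8,2) (15,2) (15,85/14) (228/17,8) (8,8)]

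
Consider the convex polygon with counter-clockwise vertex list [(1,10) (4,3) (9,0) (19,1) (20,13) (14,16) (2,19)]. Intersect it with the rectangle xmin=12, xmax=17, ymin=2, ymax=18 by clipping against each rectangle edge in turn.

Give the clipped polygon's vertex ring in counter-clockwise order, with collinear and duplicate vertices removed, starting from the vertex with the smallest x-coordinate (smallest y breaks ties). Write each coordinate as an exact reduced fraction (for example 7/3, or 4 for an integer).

1. After x ≥ 12: [(12,3/10) (19,1) (20,13) (14,16) (12,33/2)]
2. After x ≤ 17: [(12,3/10) (17,4/5) (17,29/2) (14,16) (12,33/2)]
3. After y ≥ 2: [(12,2) (17,2) (17,29/2) (14,16) (12,33/2)]
4. After y ≤ 18: [(12,2) (17,2) (17,29/2) (14,16) (12,33/2)]
5. Canonical ring: [(12,2) (17,2) (17,29/2) (14,16) (12,33/2)]

Clipped polygon: [(12,2) (17,2) (17,29/2) (14,16) (12,33/2)]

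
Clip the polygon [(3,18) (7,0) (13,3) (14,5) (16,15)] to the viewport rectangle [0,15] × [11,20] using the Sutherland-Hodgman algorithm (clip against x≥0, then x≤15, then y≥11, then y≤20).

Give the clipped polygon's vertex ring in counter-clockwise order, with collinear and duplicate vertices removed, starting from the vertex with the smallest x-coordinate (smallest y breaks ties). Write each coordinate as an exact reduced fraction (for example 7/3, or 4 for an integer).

Clipped polygon: [(3,18) (41/9,11) (15,11) (15,198/13)]

1. After x ≥ 0: [(3,18) (7,0) (13,3) (14,5) (16,15)]
2. After x ≤ 15: [(15,198/13) (3,18) (7,0) (13,3) (14,5) (15,10)]
3. After y ≥ 11: [(15,11) (15,198/13) (3,18) (41/9,11)]
4. After y ≤ 20: [(15,11) (15,198/13) (3,18) (41/9,11)]
5. Canonical ring: [(3,18) (41/9,11) (15,11) (15,198/13)]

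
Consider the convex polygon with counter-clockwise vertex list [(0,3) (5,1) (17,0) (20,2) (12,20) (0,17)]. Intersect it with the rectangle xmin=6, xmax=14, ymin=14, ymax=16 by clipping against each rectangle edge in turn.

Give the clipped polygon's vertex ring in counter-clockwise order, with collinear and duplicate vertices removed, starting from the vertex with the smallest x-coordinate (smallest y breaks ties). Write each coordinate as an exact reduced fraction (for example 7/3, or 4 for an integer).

Clipped polygon: [(6,14) (14,14) (14,31/2) (124/9,16) (6,16)]

1. After x ≥ 6: [(6,11/12) (17,0) (20,2) (12,20) (6,37/2)]
2. After x ≤ 14: [(6,11/12) (14,1/4) (14,31/2) (12,20) (6,37/2)]
3. After y ≥ 14: [(6,14) (14,14) (14,31/2) (12,20) (6,37/2)]
4. After y ≤ 16: [(6,16) (6,14) (14,14) (14,31/2) (124/9,16)]
5. Canonical ring: [(6,14) (14,14) (14,31/2) (124/9,16) (6,16)]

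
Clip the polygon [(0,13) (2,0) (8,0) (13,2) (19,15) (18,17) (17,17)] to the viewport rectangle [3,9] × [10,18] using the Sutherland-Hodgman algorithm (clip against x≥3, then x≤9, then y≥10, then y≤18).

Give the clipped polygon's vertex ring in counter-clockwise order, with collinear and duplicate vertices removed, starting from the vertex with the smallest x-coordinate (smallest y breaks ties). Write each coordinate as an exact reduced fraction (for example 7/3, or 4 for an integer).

Clipped polygon: [(3,10) (9,10) (9,257/17) (3,233/17)]

1. After x ≥ 3: [(3,233/17) (3,0) (8,0) (13,2) (19,15) (18,17) (17,17)]
2. After x ≤ 9: [(9,257/17) (3,233/17) (3,0) (8,0) (9,2/5)]
3. After y ≥ 10: [(9,10) (9,257/17) (3,233/17) (3,10)]
4. After y ≤ 18: [(9,10) (9,257/17) (3,233/17) (3,10)]
5. Canonical ring: [(3,10) (9,10) (9,257/17) (3,233/17)]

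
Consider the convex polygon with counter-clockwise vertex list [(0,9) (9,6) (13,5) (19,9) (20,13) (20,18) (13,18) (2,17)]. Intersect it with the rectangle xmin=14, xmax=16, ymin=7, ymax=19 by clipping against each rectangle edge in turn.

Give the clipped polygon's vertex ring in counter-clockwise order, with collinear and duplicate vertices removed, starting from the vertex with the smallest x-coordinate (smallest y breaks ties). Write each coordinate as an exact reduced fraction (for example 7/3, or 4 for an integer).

1. After x ≥ 14: [(14,17/3) (19,9) (20,13) (20,18) (14,18)]
2. After x ≤ 16: [(14,17/3) (16,7) (16,18) (14,18)]
3. After y ≥ 7: [(14,7) (16,7) (16,7) (16,18) (14,18)]
4. After y ≤ 19: [(14,7) (16,7) (16,7) (16,18) (14,18)]
5. Canonical ring: [(14,7) (16,7) (16,18) (14,18)]

Clipped polygon: [(14,7) (16,7) (16,18) (14,18)]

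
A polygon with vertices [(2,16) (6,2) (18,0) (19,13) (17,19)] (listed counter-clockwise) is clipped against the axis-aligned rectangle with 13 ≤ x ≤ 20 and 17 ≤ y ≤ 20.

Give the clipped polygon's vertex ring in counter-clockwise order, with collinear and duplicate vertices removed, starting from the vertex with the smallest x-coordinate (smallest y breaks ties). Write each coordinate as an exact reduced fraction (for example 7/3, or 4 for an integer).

Clipped polygon: [(13,17) (53/3,17) (17,19) (13,91/5)]

1. After x ≥ 13: [(13,91/5) (13,5/6) (18,0) (19,13) (17,19)]
2. After x ≤ 20: [(13,91/5) (13,5/6) (18,0) (19,13) (17,19)]
3. After y ≥ 17: [(13,91/5) (13,17) (53/3,17) (17,19)]
4. After y ≤ 20: [(13,91/5) (13,17) (53/3,17) (17,19)]
5. Canonical ring: [(13,17) (53/3,17) (17,19) (13,91/5)]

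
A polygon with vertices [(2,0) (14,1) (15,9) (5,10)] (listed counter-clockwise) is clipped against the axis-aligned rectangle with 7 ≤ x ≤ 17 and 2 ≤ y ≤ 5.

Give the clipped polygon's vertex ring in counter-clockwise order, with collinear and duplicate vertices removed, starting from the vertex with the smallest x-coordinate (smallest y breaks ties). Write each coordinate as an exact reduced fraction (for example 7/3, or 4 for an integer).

Clipped polygon: [(7,2) (113/8,2) (29/2,5) (7,5)]

1. After x ≥ 7: [(7,5/12) (14,1) (15,9) (7,49/5)]
2. After x ≤ 17: [(7,5/12) (14,1) (15,9) (7,49/5)]
3. After y ≥ 2: [(7,2) (113/8,2) (15,9) (7,49/5)]
4. After y ≤ 5: [(7,5) (7,2) (113/8,2) (29/2,5)]
5. Canonical ring: [(7,2) (113/8,2) (29/2,5) (7,5)]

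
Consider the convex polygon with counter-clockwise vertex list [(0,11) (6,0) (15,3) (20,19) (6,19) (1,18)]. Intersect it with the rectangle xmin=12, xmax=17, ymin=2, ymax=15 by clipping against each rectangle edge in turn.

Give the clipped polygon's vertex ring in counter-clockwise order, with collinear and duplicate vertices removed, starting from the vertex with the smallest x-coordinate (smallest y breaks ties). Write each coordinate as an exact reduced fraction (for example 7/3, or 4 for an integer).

1. After x ≥ 12: [(12,2) (15,3) (20,19) (12,19)]
2. After x ≤ 17: [(12,2) (15,3) (17,47/5) (17,19) (12,19)]
3. After y ≥ 2: [(12,2) (15,3) (17,47/5) (17,19) (12,19)]
4. After y ≤ 15: [(12,15) (12,2) (15,3) (17,47/5) (17,15)]
5. Canonical ring: [(12,2) (15,3) (17,47/5) (17,15) (12,15)]

Clipped polygon: [(12,2) (15,3) (17,47/5) (17,15) (12,15)]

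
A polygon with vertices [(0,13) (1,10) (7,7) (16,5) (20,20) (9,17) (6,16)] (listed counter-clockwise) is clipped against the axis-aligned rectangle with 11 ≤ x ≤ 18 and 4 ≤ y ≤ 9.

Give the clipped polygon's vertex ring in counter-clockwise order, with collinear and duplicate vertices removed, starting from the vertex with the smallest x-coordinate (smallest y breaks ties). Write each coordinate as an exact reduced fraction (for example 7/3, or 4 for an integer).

Clipped polygon: [(11,55/9) (16,5) (256/15,9) (11,9)]

1. After x ≥ 11: [(11,55/9) (16,5) (20,20) (11,193/11)]
2. After x ≤ 18: [(11,55/9) (16,5) (18,25/2) (18,214/11) (11,193/11)]
3. After y ≥ 4: [(11,55/9) (16,5) (18,25/2) (18,214/11) (11,193/11)]
4. After y ≤ 9: [(11,9) (11,55/9) (16,5) (256/15,9)]
5. Canonical ring: [(11,55/9) (16,5) (256/15,9) (11,9)]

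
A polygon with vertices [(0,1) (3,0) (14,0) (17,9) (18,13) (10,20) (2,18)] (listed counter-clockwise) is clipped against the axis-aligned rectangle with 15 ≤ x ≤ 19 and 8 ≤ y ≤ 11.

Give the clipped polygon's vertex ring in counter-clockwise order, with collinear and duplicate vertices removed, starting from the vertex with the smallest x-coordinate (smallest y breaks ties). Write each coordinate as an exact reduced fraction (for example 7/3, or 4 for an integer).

Clipped polygon: [(15,8) (50/3,8) (17,9) (35/2,11) (15,11)]

1. After x ≥ 15: [(15,3) (17,9) (18,13) (15,125/8)]
2. After x ≤ 19: [(15,3) (17,9) (18,13) (15,125/8)]
3. After y ≥ 8: [(15,8) (50/3,8) (17,9) (18,13) (15,125/8)]
4. After y ≤ 11: [(15,11) (15,8) (50/3,8) (17,9) (35/2,11)]
5. Canonical ring: [(15,8) (50/3,8) (17,9) (35/2,11) (15,11)]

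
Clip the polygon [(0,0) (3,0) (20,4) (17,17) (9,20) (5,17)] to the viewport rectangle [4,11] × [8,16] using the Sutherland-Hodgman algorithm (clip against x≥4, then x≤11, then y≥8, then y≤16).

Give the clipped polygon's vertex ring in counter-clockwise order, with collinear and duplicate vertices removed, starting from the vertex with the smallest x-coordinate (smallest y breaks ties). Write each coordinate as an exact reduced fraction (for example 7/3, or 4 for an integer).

Clipped polygon: [(4,8) (11,8) (11,16) (80/17,16) (4,68/5)]

1. After x ≥ 4: [(4,68/5) (4,4/17) (20,4) (17,17) (9,20) (5,17)]
2. After x ≤ 11: [(4,68/5) (4,4/17) (11,32/17) (11,77/4) (9,20) (5,17)]
3. After y ≥ 8: [(4,68/5) (4,8) (11,8) (11,77/4) (9,20) (5,17)]
4. After y ≤ 16: [(80/17,16) (4,68/5) (4,8) (11,8) (11,16)]
5. Canonical ring: [(4,8) (11,8) (11,16) (80/17,16) (4,68/5)]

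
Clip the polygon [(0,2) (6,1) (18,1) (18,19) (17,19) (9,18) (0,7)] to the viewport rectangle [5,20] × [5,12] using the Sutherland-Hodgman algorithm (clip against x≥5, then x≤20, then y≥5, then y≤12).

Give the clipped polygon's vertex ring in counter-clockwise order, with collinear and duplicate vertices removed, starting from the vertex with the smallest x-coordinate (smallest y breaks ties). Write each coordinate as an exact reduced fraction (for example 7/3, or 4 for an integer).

Clipped polygon: [(5,5) (18,5) (18,12) (5,12)]

1. After x ≥ 5: [(5,7/6) (6,1) (18,1) (18,19) (17,19) (9,18) (5,118/9)]
2. After x ≤ 20: [(5,7/6) (6,1) (18,1) (18,19) (17,19) (9,18) (5,118/9)]
3. After y ≥ 5: [(5,5) (18,5) (18,19) (17,19) (9,18) (5,118/9)]
4. After y ≤ 12: [(5,12) (5,5) (18,5) (18,12)]
5. Canonical ring: [(5,5) (18,5) (18,12) (5,12)]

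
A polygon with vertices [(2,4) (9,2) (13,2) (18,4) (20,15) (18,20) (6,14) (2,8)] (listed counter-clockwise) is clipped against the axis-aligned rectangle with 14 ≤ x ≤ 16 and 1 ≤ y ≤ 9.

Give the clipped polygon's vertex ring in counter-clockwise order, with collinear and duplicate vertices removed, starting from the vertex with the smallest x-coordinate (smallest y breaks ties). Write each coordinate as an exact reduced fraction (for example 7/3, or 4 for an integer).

1. After x ≥ 14: [(14,12/5) (18,4) (20,15) (18,20) (14,18)]
2. After x ≤ 16: [(14,12/5) (16,16/5) (16,19) (14,18)]
3. After y ≥ 1: [(14,12/5) (16,16/5) (16,19) (14,18)]
4. After y ≤ 9: [(14,9) (14,12/5) (16,16/5) (16,9)]
5. Canonical ring: [(14,12/5) (16,16/5) (16,9) (14,9)]

Clipped polygon: [(14,12/5) (16,16/5) (16,9) (14,9)]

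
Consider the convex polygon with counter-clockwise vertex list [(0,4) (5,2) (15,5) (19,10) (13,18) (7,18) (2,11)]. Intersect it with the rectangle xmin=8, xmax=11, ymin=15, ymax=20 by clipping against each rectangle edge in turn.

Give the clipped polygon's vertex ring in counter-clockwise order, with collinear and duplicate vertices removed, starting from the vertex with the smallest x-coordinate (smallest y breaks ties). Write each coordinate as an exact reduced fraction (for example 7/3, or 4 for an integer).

Clipped polygon: [(8,15) (11,15) (11,18) (8,18)]

1. After x ≥ 8: [(8,29/10) (15,5) (19,10) (13,18) (8,18)]
2. After x ≤ 11: [(8,29/10) (11,19/5) (11,18) (8,18)]
3. After y ≥ 15: [(8,15) (11,15) (11,18) (8,18)]
4. After y ≤ 20: [(8,15) (11,15) (11,18) (8,18)]
5. Canonical ring: [(8,15) (11,15) (11,18) (8,18)]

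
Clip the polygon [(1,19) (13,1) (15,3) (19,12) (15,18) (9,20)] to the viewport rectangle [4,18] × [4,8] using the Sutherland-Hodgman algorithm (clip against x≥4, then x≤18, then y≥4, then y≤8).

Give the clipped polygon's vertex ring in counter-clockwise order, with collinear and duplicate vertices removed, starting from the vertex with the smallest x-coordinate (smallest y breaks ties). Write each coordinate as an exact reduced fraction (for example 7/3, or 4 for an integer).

Clipped polygon: [(25/3,8) (11,4) (139/9,4) (155/9,8)]

1. After x ≥ 4: [(4,155/8) (4,29/2) (13,1) (15,3) (19,12) (15,18) (9,20)]
2. After x ≤ 18: [(4,155/8) (4,29/2) (13,1) (15,3) (18,39/4) (18,27/2) (15,18) (9,20)]
3. After y ≥ 4: [(4,155/8) (4,29/2) (11,4) (139/9,4) (18,39/4) (18,27/2) (15,18) (9,20)]
4. After y ≤ 8: [(25/3,8) (11,4) (139/9,4) (155/9,8)]
5. Canonical ring: [(25/3,8) (11,4) (139/9,4) (155/9,8)]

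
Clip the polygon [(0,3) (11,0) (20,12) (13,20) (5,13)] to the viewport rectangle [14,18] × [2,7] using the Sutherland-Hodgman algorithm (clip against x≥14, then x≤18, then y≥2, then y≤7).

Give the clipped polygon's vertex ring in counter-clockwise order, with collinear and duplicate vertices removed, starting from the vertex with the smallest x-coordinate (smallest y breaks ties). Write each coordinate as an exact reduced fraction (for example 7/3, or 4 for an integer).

1. After x ≥ 14: [(14,4) (20,12) (14,132/7)]
2. After x ≤ 18: [(14,4) (18,28/3) (18,100/7) (14,132/7)]
3. After y ≥ 2: [(14,4) (18,28/3) (18,100/7) (14,132/7)]
4. After y ≤ 7: [(14,7) (14,4) (65/4,7)]
5. Canonical ring: [(14,4) (65/4,7) (14,7)]

Clipped polygon: [(14,4) (65/4,7) (14,7)]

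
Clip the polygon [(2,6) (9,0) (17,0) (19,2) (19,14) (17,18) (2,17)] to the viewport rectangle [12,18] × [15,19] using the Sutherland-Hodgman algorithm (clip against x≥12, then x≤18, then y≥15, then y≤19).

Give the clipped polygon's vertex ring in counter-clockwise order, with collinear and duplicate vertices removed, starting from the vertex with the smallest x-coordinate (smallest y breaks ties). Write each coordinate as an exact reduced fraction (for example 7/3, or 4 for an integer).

1. After x ≥ 12: [(12,0) (17,0) (19,2) (19,14) (17,18) (12,53/3)]
2. After x ≤ 18: [(12,0) (17,0) (18,1) (18,16) (17,18) (12,53/3)]
3. After y ≥ 15: [(12,15) (18,15) (18,16) (17,18) (12,53/3)]
4. After y ≤ 19: [(12,15) (18,15) (18,16) (17,18) (12,53/3)]
5. Canonical ring: [(12,15) (18,15) (18,16) (17,18) (12,53/3)]

Clipped polygon: [(12,15) (18,15) (18,16) (17,18) (12,53/3)]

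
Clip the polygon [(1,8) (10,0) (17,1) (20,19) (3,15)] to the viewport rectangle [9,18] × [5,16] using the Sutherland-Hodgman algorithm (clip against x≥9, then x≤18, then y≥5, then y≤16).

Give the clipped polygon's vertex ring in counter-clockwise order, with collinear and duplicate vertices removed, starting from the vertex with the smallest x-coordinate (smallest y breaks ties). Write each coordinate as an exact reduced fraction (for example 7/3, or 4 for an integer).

Clipped polygon: [(9,5) (53/3,5) (18,7) (18,16) (9,16)]

1. After x ≥ 9: [(9,8/9) (10,0) (17,1) (20,19) (9,279/17)]
2. After x ≤ 18: [(9,8/9) (10,0) (17,1) (18,7) (18,315/17) (9,279/17)]
3. After y ≥ 5: [(9,5) (53/3,5) (18,7) (18,315/17) (9,279/17)]
4. After y ≤ 16: [(9,16) (9,5) (53/3,5) (18,7) (18,16)]
5. Canonical ring: [(9,5) (53/3,5) (18,7) (18,16) (9,16)]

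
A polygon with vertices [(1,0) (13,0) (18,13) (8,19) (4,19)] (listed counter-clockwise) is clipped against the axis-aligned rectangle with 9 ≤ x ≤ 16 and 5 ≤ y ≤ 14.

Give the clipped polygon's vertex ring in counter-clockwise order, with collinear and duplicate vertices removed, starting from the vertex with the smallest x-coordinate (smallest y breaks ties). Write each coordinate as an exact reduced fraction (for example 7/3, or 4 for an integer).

1. After x ≥ 9: [(9,0) (13,0) (18,13) (9,92/5)]
2. After x ≤ 16: [(9,0) (13,0) (16,39/5) (16,71/5) (9,92/5)]
3. After y ≥ 5: [(9,5) (194/13,5) (16,39/5) (16,71/5) (9,92/5)]
4. After y ≤ 14: [(9,14) (9,5) (194/13,5) (16,39/5) (16,14)]
5. Canonical ring: [(9,5) (194/13,5) (16,39/5) (16,14) (9,14)]

Clipped polygon: [(9,5) (194/13,5) (16,39/5) (16,14) (9,14)]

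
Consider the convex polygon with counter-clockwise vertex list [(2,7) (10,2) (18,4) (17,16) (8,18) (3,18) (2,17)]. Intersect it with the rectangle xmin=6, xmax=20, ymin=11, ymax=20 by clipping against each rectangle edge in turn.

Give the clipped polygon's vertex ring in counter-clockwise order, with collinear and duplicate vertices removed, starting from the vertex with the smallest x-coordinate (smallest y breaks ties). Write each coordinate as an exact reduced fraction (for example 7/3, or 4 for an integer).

1. After x ≥ 6: [(6,9/2) (10,2) (18,4) (17,16) (8,18) (6,18)]
2. After x ≤ 20: [(6,9/2) (10,2) (18,4) (17,16) (8,18) (6,18)]
3. After y ≥ 11: [(6,11) (209/12,11) (17,16) (8,18) (6,18)]
4. After y ≤ 20: [(6,11) (209/12,11) (17,16) (8,18) (6,18)]
5. Canonical ring: [(6,11) (209/12,11) (17,16) (8,18) (6,18)]

Clipped polygon: [(6,11) (209/12,11) (17,16) (8,18) (6,18)]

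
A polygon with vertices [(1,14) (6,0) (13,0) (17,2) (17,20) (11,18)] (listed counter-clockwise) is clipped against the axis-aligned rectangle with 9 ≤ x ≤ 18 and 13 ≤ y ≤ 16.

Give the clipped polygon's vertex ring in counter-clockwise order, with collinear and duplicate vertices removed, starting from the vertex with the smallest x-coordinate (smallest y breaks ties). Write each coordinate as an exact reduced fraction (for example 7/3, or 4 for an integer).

Clipped polygon: [(9,13) (17,13) (17,16) (9,16)]

1. After x ≥ 9: [(9,86/5) (9,0) (13,0) (17,2) (17,20) (11,18)]
2. After x ≤ 18: [(9,86/5) (9,0) (13,0) (17,2) (17,20) (11,18)]
3. After y ≥ 13: [(9,86/5) (9,13) (17,13) (17,20) (11,18)]
4. After y ≤ 16: [(9,16) (9,13) (17,13) (17,16)]
5. Canonical ring: [(9,13) (17,13) (17,16) (9,16)]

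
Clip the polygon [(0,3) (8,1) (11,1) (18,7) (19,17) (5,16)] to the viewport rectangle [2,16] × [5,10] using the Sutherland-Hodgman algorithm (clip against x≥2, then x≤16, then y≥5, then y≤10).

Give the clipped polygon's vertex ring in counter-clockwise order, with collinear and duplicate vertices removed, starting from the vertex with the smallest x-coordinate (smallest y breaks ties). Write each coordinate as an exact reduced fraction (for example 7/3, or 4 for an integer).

1. After x ≥ 2: [(2,41/5) (2,5/2) (8,1) (11,1) (18,7) (19,17) (5,16)]
2. After x ≤ 16: [(2,41/5) (2,5/2) (8,1) (11,1) (16,37/7) (16,235/14) (5,16)]
3. After y ≥ 5: [(2,41/5) (2,5) (47/3,5) (16,37/7) (16,235/14) (5,16)]
4. After y ≤ 10: [(35/13,10) (2,41/5) (2,5) (47/3,5) (16,37/7) (16,10)]
5. Canonical ring: [(2,5) (47/3,5) (16,37/7) (16,10) (35/13,10) (2,41/5)]

Clipped polygon: [(2,5) (47/3,5) (16,37/7) (16,10) (35/13,10) (2,41/5)]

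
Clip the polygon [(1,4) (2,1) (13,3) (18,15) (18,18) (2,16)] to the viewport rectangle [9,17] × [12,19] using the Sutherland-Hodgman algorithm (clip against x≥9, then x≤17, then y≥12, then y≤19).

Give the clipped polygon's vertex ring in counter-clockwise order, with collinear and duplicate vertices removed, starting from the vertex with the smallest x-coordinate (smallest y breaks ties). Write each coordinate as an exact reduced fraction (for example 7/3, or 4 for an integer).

Clipped polygon: [(9,12) (67/4,12) (17,63/5) (17,143/8) (9,135/8)]

1. After x ≥ 9: [(9,25/11) (13,3) (18,15) (18,18) (9,135/8)]
2. After x ≤ 17: [(9,25/11) (13,3) (17,63/5) (17,143/8) (9,135/8)]
3. After y ≥ 12: [(9,12) (67/4,12) (17,63/5) (17,143/8) (9,135/8)]
4. After y ≤ 19: [(9,12) (67/4,12) (17,63/5) (17,143/8) (9,135/8)]
5. Canonical ring: [(9,12) (67/4,12) (17,63/5) (17,143/8) (9,135/8)]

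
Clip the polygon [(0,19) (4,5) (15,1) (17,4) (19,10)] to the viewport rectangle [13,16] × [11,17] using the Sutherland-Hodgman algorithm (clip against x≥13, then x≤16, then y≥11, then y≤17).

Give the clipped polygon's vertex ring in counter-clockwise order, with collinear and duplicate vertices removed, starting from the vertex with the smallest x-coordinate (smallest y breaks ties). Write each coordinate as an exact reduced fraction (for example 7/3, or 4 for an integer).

1. After x ≥ 13: [(13,244/19) (13,19/11) (15,1) (17,4) (19,10)]
2. After x ≤ 16: [(16,217/19) (13,244/19) (13,19/11) (15,1) (16,5/2)]
3. After y ≥ 11: [(16,11) (16,217/19) (13,244/19) (13,11)]
4. After y ≤ 17: [(16,11) (16,217/19) (13,244/19) (13,11)]
5. Canonical ring: [(13,11) (16,11) (16,217/19) (13,244/19)]

Clipped polygon: [(13,11) (16,11) (16,217/19) (13,244/19)]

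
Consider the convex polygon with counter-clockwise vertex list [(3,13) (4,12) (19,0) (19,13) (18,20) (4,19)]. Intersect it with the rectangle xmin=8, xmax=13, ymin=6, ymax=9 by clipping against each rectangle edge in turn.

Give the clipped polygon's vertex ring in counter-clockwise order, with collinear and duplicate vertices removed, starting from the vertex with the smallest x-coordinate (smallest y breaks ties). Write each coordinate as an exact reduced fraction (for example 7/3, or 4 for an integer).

1. After x ≥ 8: [(8,44/5) (19,0) (19,13) (18,20) (8,135/7)]
2. After x ≤ 13: [(8,44/5) (13,24/5) (13,275/14) (8,135/7)]
3. After y ≥ 6: [(8,44/5) (23/2,6) (13,6) (13,275/14) (8,135/7)]
4. After y ≤ 9: [(8,9) (8,44/5) (23/2,6) (13,6) (13,9)]
5. Canonical ring: [(8,44/5) (23/2,6) (13,6) (13,9) (8,9)]

Clipped polygon: [(8,44/5) (23/2,6) (13,6) (13,9) (8,9)]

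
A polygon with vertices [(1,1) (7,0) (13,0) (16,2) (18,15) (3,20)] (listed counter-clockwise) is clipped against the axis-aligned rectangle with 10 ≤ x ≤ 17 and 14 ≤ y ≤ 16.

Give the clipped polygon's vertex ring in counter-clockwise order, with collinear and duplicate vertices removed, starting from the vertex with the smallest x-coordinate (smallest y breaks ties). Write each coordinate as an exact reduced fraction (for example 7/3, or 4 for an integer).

Clipped polygon: [(10,14) (17,14) (17,46/3) (15,16) (10,16)]

1. After x ≥ 10: [(10,0) (13,0) (16,2) (18,15) (10,53/3)]
2. After x ≤ 17: [(10,0) (13,0) (16,2) (17,17/2) (17,46/3) (10,53/3)]
3. After y ≥ 14: [(10,14) (17,14) (17,46/3) (10,53/3)]
4. After y ≤ 16: [(10,16) (10,14) (17,14) (17,46/3) (15,16)]
5. Canonical ring: [(10,14) (17,14) (17,46/3) (15,16) (10,16)]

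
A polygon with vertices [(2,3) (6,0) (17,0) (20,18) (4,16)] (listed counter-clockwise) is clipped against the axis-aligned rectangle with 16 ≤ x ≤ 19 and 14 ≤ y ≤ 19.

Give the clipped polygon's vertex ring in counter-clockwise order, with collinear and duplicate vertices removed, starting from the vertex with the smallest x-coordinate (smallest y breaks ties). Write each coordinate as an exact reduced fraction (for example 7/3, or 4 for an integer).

1. After x ≥ 16: [(16,0) (17,0) (20,18) (16,35/2)]
2. After x ≤ 19: [(16,0) (17,0) (19,12) (19,143/8) (16,35/2)]
3. After y ≥ 14: [(16,14) (19,14) (19,143/8) (16,35/2)]
4. After y ≤ 19: [(16,14) (19,14) (19,143/8) (16,35/2)]
5. Canonical ring: [(16,14) (19,14) (19,143/8) (16,35/2)]

Clipped polygon: [(16,14) (19,14) (19,143/8) (16,35/2)]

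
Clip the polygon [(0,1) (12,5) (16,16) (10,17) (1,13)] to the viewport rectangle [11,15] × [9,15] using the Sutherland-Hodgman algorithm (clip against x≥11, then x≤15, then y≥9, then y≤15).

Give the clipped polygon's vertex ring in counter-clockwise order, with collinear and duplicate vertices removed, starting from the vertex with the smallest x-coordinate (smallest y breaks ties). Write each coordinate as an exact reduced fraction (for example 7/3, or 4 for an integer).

1. After x ≥ 11: [(11,14/3) (12,5) (16,16) (11,101/6)]
2. After x ≤ 15: [(11,14/3) (12,5) (15,53/4) (15,97/6) (11,101/6)]
3. After y ≥ 9: [(11,9) (148/11,9) (15,53/4) (15,97/6) (11,101/6)]
4. After y ≤ 15: [(11,15) (11,9) (148/11,9) (15,53/4) (15,15)]
5. Canonical ring: [(11,9) (148/11,9) (15,53/4) (15,15) (11,15)]

Clipped polygon: [(11,9) (148/11,9) (15,53/4) (15,15) (11,15)]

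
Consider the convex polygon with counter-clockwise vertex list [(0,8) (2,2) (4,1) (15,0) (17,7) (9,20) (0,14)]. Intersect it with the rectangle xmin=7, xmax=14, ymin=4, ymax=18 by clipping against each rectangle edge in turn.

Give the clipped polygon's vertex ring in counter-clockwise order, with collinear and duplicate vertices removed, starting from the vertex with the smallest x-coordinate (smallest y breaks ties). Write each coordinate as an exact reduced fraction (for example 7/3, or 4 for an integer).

1. After x ≥ 7: [(7,8/11) (15,0) (17,7) (9,20) (7,56/3)]
2. After x ≤ 14: [(7,8/11) (14,1/11) (14,95/8) (9,20) (7,56/3)]
3. After y ≥ 4: [(7,4) (14,4) (14,95/8) (9,20) (7,56/3)]
4. After y ≤ 18: [(7,18) (7,4) (14,4) (14,95/8) (133/13,18)]
5. Canonical ring: [(7,4) (14,4) (14,95/8) (133/13,18) (7,18)]

Clipped polygon: [(7,4) (14,4) (14,95/8) (133/13,18) (7,18)]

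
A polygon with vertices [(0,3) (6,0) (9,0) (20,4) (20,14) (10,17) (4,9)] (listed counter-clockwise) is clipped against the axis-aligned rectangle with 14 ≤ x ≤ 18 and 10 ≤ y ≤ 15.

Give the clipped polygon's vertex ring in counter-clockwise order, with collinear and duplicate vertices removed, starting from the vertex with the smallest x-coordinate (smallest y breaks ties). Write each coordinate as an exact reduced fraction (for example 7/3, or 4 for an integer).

Clipped polygon: [(14,10) (18,10) (18,73/5) (50/3,15) (14,15)]

1. After x ≥ 14: [(14,20/11) (20,4) (20,14) (14,79/5)]
2. After x ≤ 18: [(14,20/11) (18,36/11) (18,73/5) (14,79/5)]
3. After y ≥ 10: [(14,10) (18,10) (18,73/5) (14,79/5)]
4. After y ≤ 15: [(14,15) (14,10) (18,10) (18,73/5) (50/3,15)]
5. Canonical ring: [(14,10) (18,10) (18,73/5) (50/3,15) (14,15)]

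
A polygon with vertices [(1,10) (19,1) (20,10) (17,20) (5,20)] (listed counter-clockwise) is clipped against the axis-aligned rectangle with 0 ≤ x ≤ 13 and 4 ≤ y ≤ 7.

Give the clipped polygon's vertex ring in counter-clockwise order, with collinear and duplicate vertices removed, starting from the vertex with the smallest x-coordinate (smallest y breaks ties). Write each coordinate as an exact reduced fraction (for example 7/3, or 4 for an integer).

1. After x ≥ 0: [(1,10) (19,1) (20,10) (17,20) (5,20)]
2. After x ≤ 13: [(1,10) (13,4) (13,20) (5,20)]
3. After y ≥ 4: [(1,10) (13,4) (13,20) (5,20)]
4. After y ≤ 7: [(7,7) (13,4) (13,7)]
5. Canonical ring: [(7,7) (13,4) (13,7)]

Clipped polygon: [(7,7) (13,4) (13,7)]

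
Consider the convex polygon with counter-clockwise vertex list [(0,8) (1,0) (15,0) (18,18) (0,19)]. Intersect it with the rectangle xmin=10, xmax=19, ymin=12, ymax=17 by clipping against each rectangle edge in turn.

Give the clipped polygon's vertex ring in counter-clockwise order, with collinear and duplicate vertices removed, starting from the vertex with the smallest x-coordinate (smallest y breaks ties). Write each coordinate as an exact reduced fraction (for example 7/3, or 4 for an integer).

1. After x ≥ 10: [(10,0) (15,0) (18,18) (10,166/9)]
2. After x ≤ 19: [(10,0) (15,0) (18,18) (10,166/9)]
3. After y ≥ 12: [(10,12) (17,12) (18,18) (10,166/9)]
4. After y ≤ 17: [(10,17) (10,12) (17,12) (107/6,17)]
5. Canonical ring: [(10,12) (17,12) (107/6,17) (10,17)]

Clipped polygon: [(10,12) (17,12) (107/6,17) (10,17)]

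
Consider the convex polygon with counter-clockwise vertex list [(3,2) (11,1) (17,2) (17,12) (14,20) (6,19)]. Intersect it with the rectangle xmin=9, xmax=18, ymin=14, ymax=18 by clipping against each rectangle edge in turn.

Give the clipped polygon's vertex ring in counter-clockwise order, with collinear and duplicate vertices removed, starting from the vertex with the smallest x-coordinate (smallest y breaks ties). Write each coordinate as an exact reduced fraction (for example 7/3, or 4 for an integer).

1. After x ≥ 9: [(9,5/4) (11,1) (17,2) (17,12) (14,20) (9,155/8)]
2. After x ≤ 18: [(9,5/4) (11,1) (17,2) (17,12) (14,20) (9,155/8)]
3. After y ≥ 14: [(9,14) (65/4,14) (14,20) (9,155/8)]
4. After y ≤ 18: [(9,18) (9,14) (65/4,14) (59/4,18)]
5. Canonical ring: [(9,14) (65/4,14) (59/4,18) (9,18)]

Clipped polygon: [(9,14) (65/4,14) (59/4,18) (9,18)]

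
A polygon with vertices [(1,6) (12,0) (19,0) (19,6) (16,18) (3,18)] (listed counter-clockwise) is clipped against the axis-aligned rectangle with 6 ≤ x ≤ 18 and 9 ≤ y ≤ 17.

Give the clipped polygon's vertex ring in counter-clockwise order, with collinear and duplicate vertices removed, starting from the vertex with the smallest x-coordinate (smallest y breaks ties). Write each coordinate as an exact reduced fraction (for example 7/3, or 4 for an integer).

Clipped polygon: [(6,9) (18,9) (18,10) (65/4,17) (6,17)]

1. After x ≥ 6: [(6,36/11) (12,0) (19,0) (19,6) (16,18) (6,18)]
2. After x ≤ 18: [(6,36/11) (12,0) (18,0) (18,10) (16,18) (6,18)]
3. After y ≥ 9: [(6,9) (18,9) (18,10) (16,18) (6,18)]
4. After y ≤ 17: [(6,17) (6,9) (18,9) (18,10) (65/4,17)]
5. Canonical ring: [(6,9) (18,9) (18,10) (65/4,17) (6,17)]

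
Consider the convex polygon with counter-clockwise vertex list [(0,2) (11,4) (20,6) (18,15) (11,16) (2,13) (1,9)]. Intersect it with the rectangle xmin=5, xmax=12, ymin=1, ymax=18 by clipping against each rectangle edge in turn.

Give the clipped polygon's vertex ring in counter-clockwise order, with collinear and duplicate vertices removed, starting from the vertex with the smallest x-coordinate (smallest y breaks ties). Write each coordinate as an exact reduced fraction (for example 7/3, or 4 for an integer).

1. After x ≥ 5: [(5,32/11) (11,4) (20,6) (18,15) (11,16) (5,14)]
2. After x ≤ 12: [(5,32/11) (11,4) (12,38/9) (12,111/7) (11,16) (5,14)]
3. After y ≥ 1: [(5,32/11) (11,4) (12,38/9) (12,111/7) (11,16) (5,14)]
4. After y ≤ 18: [(5,32/11) (11,4) (12,38/9) (12,111/7) (11,16) (5,14)]
5. Canonical ring: [(5,32/11) (11,4) (12,38/9) (12,111/7) (11,16) (5,14)]

Clipped polygon: [(5,32/11) (11,4) (12,38/9) (12,111/7) (11,16) (5,14)]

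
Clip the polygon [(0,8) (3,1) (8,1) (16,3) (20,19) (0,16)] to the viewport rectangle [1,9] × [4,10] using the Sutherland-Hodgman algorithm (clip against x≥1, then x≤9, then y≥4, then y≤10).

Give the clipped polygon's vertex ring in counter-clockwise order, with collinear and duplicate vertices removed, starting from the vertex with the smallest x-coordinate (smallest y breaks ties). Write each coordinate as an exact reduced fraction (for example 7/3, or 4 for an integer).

1. After x ≥ 1: [(1,17/3) (3,1) (8,1) (16,3) (20,19) (1,323/20)]
2. After x ≤ 9: [(1,17/3) (3,1) (8,1) (9,5/4) (9,347/20) (1,323/20)]
3. After y ≥ 4: [(1,17/3) (12/7,4) (9,4) (9,347/20) (1,323/20)]
4. After y ≤ 10: [(1,10) (1,17/3) (12/7,4) (9,4) (9,10)]
5. Canonical ring: [(1,17/3) (12/7,4) (9,4) (9,10) (1,10)]

Clipped polygon: [(1,17/3) (12/7,4) (9,4) (9,10) (1,10)]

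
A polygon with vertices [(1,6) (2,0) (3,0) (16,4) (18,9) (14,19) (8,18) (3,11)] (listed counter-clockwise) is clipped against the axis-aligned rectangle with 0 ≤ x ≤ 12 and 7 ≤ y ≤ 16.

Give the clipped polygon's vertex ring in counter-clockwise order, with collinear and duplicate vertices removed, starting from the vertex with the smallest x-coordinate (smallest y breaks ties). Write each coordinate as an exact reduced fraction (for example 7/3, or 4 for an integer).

1. After x ≥ 0: [(1,6) (2,0) (3,0) (16,4) (18,9) (14,19) (8,18) (3,11)]
2. After x ≤ 12: [(1,6) (2,0) (3,0) (12,36/13) (12,56/3) (8,18) (3,11)]
3. After y ≥ 7: [(7/5,7) (12,7) (12,56/3) (8,18) (3,11)]
4. After y ≤ 16: [(7/5,7) (12,7) (12,16) (46/7,16) (3,11)]
5. Canonical ring: [(7/5,7) (12,7) (12,16) (46/7,16) (3,11)]

Clipped polygon: [(7/5,7) (12,7) (12,16) (46/7,16) (3,11)]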